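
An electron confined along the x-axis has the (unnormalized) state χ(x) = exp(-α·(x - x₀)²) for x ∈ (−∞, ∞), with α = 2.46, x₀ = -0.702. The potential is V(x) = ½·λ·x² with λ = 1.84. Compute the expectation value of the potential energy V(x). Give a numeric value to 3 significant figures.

⟨V⟩ = ∫ V(x)·|χ|² dx / ∫|χ|² dx.
Gaussian moments (u = x − x₀): ∫u^(2j)·e^(−2αu²) du = (2j−1)!!/(4α)^j · √(π/(2α)), odd powers integrate to 0; here √(π/(2α)) = 0.79908.
State is unnormalized: ∫|χ|² dx = 0.79908, and ∫χ*·V(x)·χ dx = 0.43700, so ⟨V⟩ = 0.43700 / 0.79908.
⟨V⟩ = 0.54688.

0.547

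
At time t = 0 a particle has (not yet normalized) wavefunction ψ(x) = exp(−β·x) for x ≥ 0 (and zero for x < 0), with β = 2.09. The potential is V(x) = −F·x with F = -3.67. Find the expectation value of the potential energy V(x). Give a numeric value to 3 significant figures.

⟨V⟩ = ∫ V(x)·|ψ|² dx / ∫|ψ|² dx.
Every integrand reduces to terms xʲ·e^(−2βx) on [0, ∞); use ∫₀^∞ xʲ·e^(−2βx) dx = j!/(2β)^(j+1).
State is unnormalized: ∫|ψ|² dx = 0.23923, and ∫ψ*·V(x)·ψ dx = 0.21005, so ⟨V⟩ = 0.21005 / 0.23923.
⟨V⟩ = 0.87799.

0.878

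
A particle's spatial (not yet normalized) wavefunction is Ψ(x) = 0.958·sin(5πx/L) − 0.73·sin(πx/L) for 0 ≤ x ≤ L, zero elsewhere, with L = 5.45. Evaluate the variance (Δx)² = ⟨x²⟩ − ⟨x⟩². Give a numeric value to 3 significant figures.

Compute ⟨x⟩ and ⟨x²⟩ separately, then (Δx)² = ⟨x²⟩ − ⟨x⟩².
On 0 ≤ x ≤ L (j ≠ l): ∫sin²(jπx/L) dx = L/2, ∫sin(jπx/L)·sin(lπx/L) dx = 0; diagonal moments ∫x·sin²(jπx/L) dx = L²/4, ∫x²·sin²(jπx/L) dx = L³·(1/6 − 1/(4j²π²)); cross terms ∫x·sin(jπx/L)·sin(lπx/L) dx = 0 for j + l even and −4jlL²/(π²(j² − l²)²) for j + l odd, ∫x²·sin(jπx/L)·sin(lπx/L) dx = (−1)^(j+l)·4jlL³/(π²(j² − l²)²); higher powers the same way via product-to-sum and parts.
Normalization: ∫|Ψ|² dx = 3.9531.
⟨x⟩ = 2.7250 and ⟨x²⟩ = 9.1085.
(Δx)² = 9.1085 − (2.7250)² = 1.6829.

1.68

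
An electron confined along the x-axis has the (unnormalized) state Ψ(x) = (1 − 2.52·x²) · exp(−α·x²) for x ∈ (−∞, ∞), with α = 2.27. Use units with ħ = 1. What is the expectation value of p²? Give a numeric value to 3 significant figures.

7.03

p² Ψ = −ħ² d²Ψ/dx²; ⟨p²⟩ = −ħ² ∫ Ψ*·Ψ'' dx / ∫|Ψ|² dx.
Expand each integrand as polynomial × e^(−2αx²) and use ∫x^(2j)·e^(−2αx²) dx = (2j−1)!!/(4α)^j · √(π/(2α)), odd powers → 0; here √(π/(2α)) = 0.83185. Differentiate with the product rule, d/dx e^(−αx²) = −2αx·e^(−αx²).
State is unnormalized: ∫|Ψ|² dx = 0.56234, and ∫Ψ*·(−ħ² Ψ'') dx = 3.9546, so ⟨p²⟩ = 3.9546 / 0.56234.
⟨p²⟩ = 7.0323.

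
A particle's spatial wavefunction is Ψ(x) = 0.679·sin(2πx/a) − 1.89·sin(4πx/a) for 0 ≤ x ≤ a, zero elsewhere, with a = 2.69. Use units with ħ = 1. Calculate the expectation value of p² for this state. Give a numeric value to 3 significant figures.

20.0

p² Ψ = −ħ² d²Ψ/dx²; ⟨p²⟩ = −ħ² ∫ Ψ*·Ψ'' dx / ∫|Ψ|² dx.
d²/dx² sin(jπx/a) = −(jπ/a)²·sin(jπx/a); on 0 ≤ x ≤ a, ∫sin²(jπx/a) dx = a/2 and ∫sin(jπx/a)·sin(lπx/a) dx = 0 for j ≠ l, so only diagonal terms survive in ∫|Ψ|² and ∫Ψ·Ψ″; ∫Ψ·Ψ′ dx = [Ψ²/2] between the walls = 0.
State is unnormalized: ∫|Ψ|² dx = 5.4246, and ∫Ψ*·(−ħ² Ψ'') dx = 108.23, so ⟨p²⟩ = 108.23 / 5.4246.
⟨p²⟩ = 19.952.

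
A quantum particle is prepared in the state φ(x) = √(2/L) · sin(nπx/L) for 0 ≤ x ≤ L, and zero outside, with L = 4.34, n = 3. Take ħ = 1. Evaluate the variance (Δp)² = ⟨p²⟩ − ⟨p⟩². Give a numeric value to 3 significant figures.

4.72

Compute ⟨p⟩ and ⟨p²⟩ separately; (Δp)² = ⟨p²⟩ − ⟨p⟩².
d/dx sin(nπx/L) = (nπ/L)·cos(nπx/L) and d²/dx² sin(nπx/L) = −(nπ/L)²·sin(nπx/L); on 0 ≤ x ≤ L, ∫sin²(nπx/L) dx = L/2 and ∫sin(nπx/L)·cos(nπx/L) dx = 0.
⟨p⟩ = 0.0000 and ⟨p²⟩ = 4.7159.
(Δp)² = 4.7159 − (0.0000)² = 4.7159.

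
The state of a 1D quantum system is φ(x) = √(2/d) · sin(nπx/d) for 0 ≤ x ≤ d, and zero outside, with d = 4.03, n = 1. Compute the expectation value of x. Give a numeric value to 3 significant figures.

⟨x⟩ = ∫ x·|φ|² dx (integrals over the domain).
With sin²θ = (1 − cos2θ)/2 on 0 ≤ x ≤ d: ∫sin²(nπx/d) dx = d/2, ∫x·sin²(nπx/d) dx = d²/4, ∫x²·sin²(nπx/d) dx = d³·(1/6 − 1/(4n²π²)); higher powers xᵏ the same way, integrating xᵏ·cos(2nπx/d) by parts.
⟨x⟩ = 2.0150.

2.02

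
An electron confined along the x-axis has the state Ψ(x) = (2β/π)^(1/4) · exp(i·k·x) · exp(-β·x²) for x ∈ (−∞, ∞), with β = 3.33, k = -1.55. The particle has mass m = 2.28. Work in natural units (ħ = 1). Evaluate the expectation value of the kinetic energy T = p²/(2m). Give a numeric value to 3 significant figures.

1.26

T = −(ħ²/2m) d²/dx², so ⟨T⟩ = −(ħ²/2m) ∫ Ψ*·Ψ'' dx; with m = 2.28.
Gaussian moments: ∫x^(2j)·e^(−2βx²) dx = (2j−1)!!/(4β)^j · √(π/(2β)), odd powers integrate to 0; here √(π/(2β)) = 0.68681. Derivatives: Ψ′ = (ik − 2βx)·Ψ, Ψ″ = ((ik − 2βx)² − 2β)·Ψ; the odd-in-x pieces drop out.
⟨T⟩ = 1.2571.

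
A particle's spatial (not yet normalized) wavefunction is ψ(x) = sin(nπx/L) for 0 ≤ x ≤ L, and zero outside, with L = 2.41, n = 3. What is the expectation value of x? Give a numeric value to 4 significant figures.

1.205

⟨x⟩ = ∫ x·|ψ|² dx / ∫|ψ|² dx (integrals over the domain).
With sin²θ = (1 − cos2θ)/2 on 0 ≤ x ≤ L: ∫sin²(nπx/L) dx = L/2, ∫x·sin²(nπx/L) dx = L²/4, ∫x²·sin²(nπx/L) dx = L³·(1/6 − 1/(4n²π²)); higher powers xᵏ the same way, integrating xᵏ·cos(2nπx/L) by parts.
State is unnormalized: ∫|ψ|² dx = 1.2050, and ∫ψ*·x·ψ dx = 1.4520, so ⟨x⟩ = 1.4520 / 1.2050.
⟨x⟩ = 1.2050.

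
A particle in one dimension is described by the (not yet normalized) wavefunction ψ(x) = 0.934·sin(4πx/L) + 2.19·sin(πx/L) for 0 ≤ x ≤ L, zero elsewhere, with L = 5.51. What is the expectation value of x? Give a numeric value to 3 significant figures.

⟨x⟩ = ∫ x·|ψ|² dx / ∫|ψ|² dx (integrals over the domain).
On 0 ≤ x ≤ L (j ≠ l): ∫sin²(jπx/L) dx = L/2, ∫sin(jπx/L)·sin(lπx/L) dx = 0; diagonal moments ∫x·sin²(jπx/L) dx = L²/4, ∫x²·sin²(jπx/L) dx = L³·(1/6 − 1/(4j²π²)); cross terms ∫x·sin(jπx/L)·sin(lπx/L) dx = 0 for j + l even and −4jlL²/(π²(j² − l²)²) for j + l odd, ∫x²·sin(jπx/L)·sin(lπx/L) dx = (−1)^(j+l)·4jlL³/(π²(j² − l²)²); higher powers the same way via product-to-sum and parts.
State is unnormalized: ∫|ψ|² dx = 15.617, and ∫ψ*·x·ψ dx = 42.129, so ⟨x⟩ = 42.129 / 15.617.
⟨x⟩ = 2.6977.

2.70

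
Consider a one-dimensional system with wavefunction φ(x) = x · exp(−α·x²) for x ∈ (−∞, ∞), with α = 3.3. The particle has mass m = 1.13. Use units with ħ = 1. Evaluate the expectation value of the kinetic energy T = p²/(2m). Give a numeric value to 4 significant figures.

4.381

T = −(ħ²/2m) d²/dx², so ⟨T⟩ = −(ħ²/2m) ∫ φ*·φ'' dx / ∫|φ|² dx; with m = 1.13.
Expand each integrand as polynomial × e^(−2αx²) and use ∫x^(2j)·e^(−2αx²) dx = (2j−1)!!/(4α)^j · √(π/(2α)), odd powers → 0; here √(π/(2α)) = 0.68993. Differentiate with the product rule, d/dx e^(−αx²) = −2αx·e^(−αx²).
State is unnormalized: ∫|φ|² dx = 0.052267, and ∫φ*·(−ħ²/2m · φ'') dx = 0.22896, so ⟨T⟩ = 0.22896 / 0.052267.
⟨T⟩ = 4.3805.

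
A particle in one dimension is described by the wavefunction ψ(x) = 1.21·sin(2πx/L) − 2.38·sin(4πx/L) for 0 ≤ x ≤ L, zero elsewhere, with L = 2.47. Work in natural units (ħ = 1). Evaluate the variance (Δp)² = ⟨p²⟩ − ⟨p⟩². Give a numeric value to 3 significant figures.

21.9

Compute ⟨p⟩ and ⟨p²⟩ separately; (Δp)² = ⟨p²⟩ − ⟨p⟩².
d²/dx² sin(jπx/L) = −(jπ/L)²·sin(jπx/L); on 0 ≤ x ≤ L, ∫sin²(jπx/L) dx = L/2 and ∫sin(jπx/L)·sin(lπx/L) dx = 0 for j ≠ l, so only diagonal terms survive in ∫|ψ|² and ∫ψ·ψ″; ∫ψ·ψ′ dx = [ψ²/2] between the walls = 0.
Normalization: ∫|ψ|² dx = 8.8037.
⟨p⟩ = 0.0000 and ⟨p²⟩ = 21.897.
(Δp)² = 21.897 − (0.0000)² = 21.897.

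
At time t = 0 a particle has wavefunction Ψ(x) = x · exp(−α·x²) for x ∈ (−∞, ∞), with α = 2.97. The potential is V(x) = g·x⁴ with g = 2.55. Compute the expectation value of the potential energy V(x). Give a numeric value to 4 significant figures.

⟨V⟩ = ∫ V(x)·|Ψ|² dx / ∫|Ψ|² dx.
Expand each integrand as polynomial × e^(−2αx²) and use ∫x^(2j)·e^(−2αx²) dx = (2j−1)!!/(4α)^j · √(π/(2α)), odd powers → 0; here √(π/(2α)) = 0.72725.
State is unnormalized: ∫|Ψ|² dx = 0.061216, and ∫Ψ*·V(x)·Ψ dx = 0.016591, so ⟨V⟩ = 0.016591 / 0.061216.
⟨V⟩ = 0.27102.

0.2710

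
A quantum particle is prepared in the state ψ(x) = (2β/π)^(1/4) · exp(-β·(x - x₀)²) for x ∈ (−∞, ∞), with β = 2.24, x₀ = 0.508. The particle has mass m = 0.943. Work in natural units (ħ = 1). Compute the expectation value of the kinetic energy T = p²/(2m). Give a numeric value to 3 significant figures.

T = −(ħ²/2m) d²/dx², so ⟨T⟩ = −(ħ²/2m) ∫ ψ*·ψ'' dx; with m = 0.943.
Gaussian moments (u = x − x₀): ∫u^(2j)·e^(−2βu²) du = (2j−1)!!/(4β)^j · √(π/(2β)), odd powers integrate to 0; here √(π/(2β)) = 0.83741. Derivatives: d/dx e^(−βu²) = −2βu·e^(−βu²), d²/dx² e^(−βu²) = (4β²u² − 2β)·e^(−βu²).
⟨T⟩ = 1.1877.

1.19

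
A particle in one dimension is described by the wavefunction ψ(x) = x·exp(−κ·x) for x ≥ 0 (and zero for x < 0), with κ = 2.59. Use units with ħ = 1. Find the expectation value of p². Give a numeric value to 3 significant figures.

6.71

p² ψ = −ħ² d²ψ/dx²; ⟨p²⟩ = −ħ² ∫ ψ*·ψ'' dx / ∫|ψ|² dx.
Differentiate x·exp(−κ·x) with the product rule; every integrand then reduces to terms xʲ·e^(−2κx) on [0, ∞), with ∫₀^∞ xʲ·e^(−2κx) dx = j!/(2κ)^(j+1).
State is unnormalized: ∫|ψ|² dx = 0.014389, and ∫ψ*·(−ħ² ψ'') dx = 0.096525, so ⟨p²⟩ = 0.096525 / 0.014389.
⟨p²⟩ = 6.7081.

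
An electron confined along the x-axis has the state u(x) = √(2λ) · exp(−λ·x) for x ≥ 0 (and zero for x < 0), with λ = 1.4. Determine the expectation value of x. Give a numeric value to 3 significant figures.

0.357

⟨x⟩ = ∫ x·|u|² dx (integrals over the domain).
Every integrand reduces to terms xʲ·e^(−2λx) on [0, ∞); use ∫₀^∞ xʲ·e^(−2λx) dx = j!/(2λ)^(j+1).
⟨x⟩ = 0.35714.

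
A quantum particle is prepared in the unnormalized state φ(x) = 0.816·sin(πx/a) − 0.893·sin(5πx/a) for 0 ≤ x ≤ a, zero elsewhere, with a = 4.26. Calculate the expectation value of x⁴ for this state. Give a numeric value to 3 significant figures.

⟨x⁴⟩ = ∫ x⁴·|φ|² dx / ∫|φ|² dx (integrals over the domain).
On 0 ≤ x ≤ a (j ≠ l): ∫sin²(jπx/a) dx = a/2, ∫sin(jπx/a)·sin(lπx/a) dx = 0; diagonal moments ∫x·sin²(jπx/a) dx = a²/4, ∫x²·sin²(jπx/a) dx = a³·(1/6 − 1/(4j²π²)); cross terms ∫x·sin(jπx/a)·sin(lπx/a) dx = 0 for j + l even and −4jla²/(π²(j² − l²)²) for j + l odd, ∫x²·sin(jπx/a)·sin(lπx/a) dx = (−1)^(j+l)·4jla³/(π²(j² − l²)²); higher powers the same way via product-to-sum and parts.
State is unnormalized: ∫|φ|² dx = 3.1168, and ∫φ*·x⁴·φ dx = 149.31, so ⟨x⁴⟩ = 149.31 / 3.1168.
⟨x⁴⟩ = 47.905.

47.9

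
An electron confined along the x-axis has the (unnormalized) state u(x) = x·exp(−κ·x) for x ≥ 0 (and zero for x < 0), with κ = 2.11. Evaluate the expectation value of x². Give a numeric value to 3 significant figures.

⟨x²⟩ = ∫ x²·|u|² dx / ∫|u|² dx (integrals over the domain).
Every integrand reduces to terms xʲ·e^(−2κx) on [0, ∞); use ∫₀^∞ xʲ·e^(−2κx) dx = j!/(2κ)^(j+1).
State is unnormalized: ∫|u|² dx = 0.026613, and ∫u*·x²·u dx = 0.017933, so ⟨x²⟩ = 0.017933 / 0.026613.
⟨x²⟩ = 0.67384.

0.674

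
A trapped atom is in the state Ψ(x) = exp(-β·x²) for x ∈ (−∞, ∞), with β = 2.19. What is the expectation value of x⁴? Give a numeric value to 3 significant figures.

⟨x⁴⟩ = ∫ x⁴·|Ψ|² dx / ∫|Ψ|² dx (integrals over the domain).
Gaussian moments: ∫x^(2j)·e^(−2βx²) dx = (2j−1)!!/(4β)^j · √(π/(2β)), odd powers integrate to 0; here √(π/(2β)) = 0.84691.
State is unnormalized: ∫|Ψ|² dx = 0.84691, and ∫Ψ*·x⁴·Ψ dx = 0.033109, so ⟨x⁴⟩ = 0.033109 / 0.84691.
⟨x⁴⟩ = 0.039094.

0.0391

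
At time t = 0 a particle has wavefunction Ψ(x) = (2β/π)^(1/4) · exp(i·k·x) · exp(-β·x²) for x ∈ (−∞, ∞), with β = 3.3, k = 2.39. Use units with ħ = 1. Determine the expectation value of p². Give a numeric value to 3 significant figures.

9.01

p² Ψ = −ħ² d²Ψ/dx²; ⟨p²⟩ = −ħ² ∫ Ψ*·Ψ'' dx.
Gaussian moments: ∫x^(2j)·e^(−2βx²) dx = (2j−1)!!/(4β)^j · √(π/(2β)), odd powers integrate to 0; here √(π/(2β)) = 0.68993. Derivatives: Ψ′ = (ik − 2βx)·Ψ, Ψ″ = ((ik − 2βx)² − 2β)·Ψ; the odd-in-x pieces drop out.
⟨p²⟩ = 9.0121.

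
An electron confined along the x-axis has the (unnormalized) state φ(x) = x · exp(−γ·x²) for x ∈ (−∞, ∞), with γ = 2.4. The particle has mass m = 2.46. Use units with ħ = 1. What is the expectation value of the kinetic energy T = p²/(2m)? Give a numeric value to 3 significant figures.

T = −(ħ²/2m) d²/dx², so ⟨T⟩ = −(ħ²/2m) ∫ φ*·φ'' dx / ∫|φ|² dx; with m = 2.46.
Expand each integrand as polynomial × e^(−2γx²) and use ∫x^(2j)·e^(−2γx²) dx = (2j−1)!!/(4γ)^j · √(π/(2γ)), odd powers → 0; here √(π/(2γ)) = 0.80901. Differentiate with the product rule, d/dx e^(−γx²) = −2γx·e^(−γx²).
State is unnormalized: ∫|φ|² dx = 0.084272, and ∫φ*·(−ħ²/2m · φ'') dx = 0.12332, so ⟨T⟩ = 0.12332 / 0.084272.
⟨T⟩ = 1.4634.

1.46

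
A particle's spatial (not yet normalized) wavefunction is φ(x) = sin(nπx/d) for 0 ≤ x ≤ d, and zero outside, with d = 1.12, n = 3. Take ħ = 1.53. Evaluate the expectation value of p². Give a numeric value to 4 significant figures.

p² φ = −ħ² d²φ/dx²; ⟨p²⟩ = −ħ² ∫ φ*·φ'' dx / ∫|φ|² dx.
d/dx sin(nπx/d) = (nπ/d)·cos(nπx/d) and d²/dx² sin(nπx/d) = −(nπ/d)²·sin(nπx/d); on 0 ≤ x ≤ d, ∫sin²(nπx/d) dx = d/2 and ∫sin(nπx/d)·cos(nπx/d) dx = 0.
State is unnormalized: ∫|φ|² dx = 0.56000, and ∫φ*·(−ħ² φ'') dx = 92.828, so ⟨p²⟩ = 92.828 / 0.56000.
⟨p²⟩ = 165.76.

165.8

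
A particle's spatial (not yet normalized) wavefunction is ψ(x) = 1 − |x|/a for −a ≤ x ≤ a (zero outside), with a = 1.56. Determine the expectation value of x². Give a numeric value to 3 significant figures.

0.243

⟨x²⟩ = ∫ x²·|ψ|² dx / ∫|ψ|² dx (integrals over the domain).
ψ is even, so ∫ over [−a, a] = 2∫₀ᵃ with ψ = 1 − x/a there: ∫₀ᵃ (1 − x/a)² dx = a/3, ∫₀ᵃ x²(1 − x/a)² dx = a³/30, ∫₀ᵃ x⁴(1 − x/a)² dx = a⁵/105.
State is unnormalized: ∫|ψ|² dx = 1.0400, and ∫ψ*·x²·ψ dx = 0.25309, so ⟨x²⟩ = 0.25309 / 1.0400.
⟨x²⟩ = 0.24336.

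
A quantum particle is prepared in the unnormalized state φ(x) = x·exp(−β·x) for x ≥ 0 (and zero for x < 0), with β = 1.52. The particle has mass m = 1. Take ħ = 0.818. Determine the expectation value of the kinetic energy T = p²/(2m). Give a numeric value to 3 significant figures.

T = −(ħ²/2m) d²/dx², so ⟨T⟩ = −(ħ²/2m) ∫ φ*·φ'' dx / ∫|φ|² dx; with m = 1.
Differentiate x·exp(−β·x) with the product rule; every integrand then reduces to terms xʲ·e^(−2βx) on [0, ∞), with ∫₀^∞ xʲ·e^(−2βx) dx = j!/(2β)^(j+1).
State is unnormalized: ∫|φ|² dx = 0.071188, and ∫φ*·(−ħ²/2m · φ'') dx = 0.055027, so ⟨T⟩ = 0.055027 / 0.071188.
⟨T⟩ = 0.77297.

0.773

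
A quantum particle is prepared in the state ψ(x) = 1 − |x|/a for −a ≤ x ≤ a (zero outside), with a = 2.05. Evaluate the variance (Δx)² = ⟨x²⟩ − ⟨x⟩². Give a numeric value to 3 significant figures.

0.420

Compute ⟨x⟩ and ⟨x²⟩ separately, then (Δx)² = ⟨x²⟩ − ⟨x⟩².
ψ is even, so ∫ over [−a, a] = 2∫₀ᵃ with ψ = 1 − x/a there: ∫₀ᵃ (1 − x/a)² dx = a/3, ∫₀ᵃ x²(1 − x/a)² dx = a³/30, ∫₀ᵃ x⁴(1 − x/a)² dx = a⁵/105.
Normalization: ∫|ψ|² dx = 1.3667.
⟨x⟩ = 0.0000 and ⟨x²⟩ = 0.42025.
(Δx)² = 0.42025 − (0.0000)² = 0.42025.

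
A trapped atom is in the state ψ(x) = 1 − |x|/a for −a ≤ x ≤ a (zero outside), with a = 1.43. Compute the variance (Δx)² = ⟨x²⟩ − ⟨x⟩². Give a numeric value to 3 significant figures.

Compute ⟨x⟩ and ⟨x²⟩ separately, then (Δx)² = ⟨x²⟩ − ⟨x⟩².
ψ is even, so ∫ over [−a, a] = 2∫₀ᵃ with ψ = 1 − x/a there: ∫₀ᵃ (1 − x/a)² dx = a/3, ∫₀ᵃ x²(1 − x/a)² dx = a³/30, ∫₀ᵃ x⁴(1 − x/a)² dx = a⁵/105.
Normalization: ∫|ψ|² dx = 0.95333.
⟨x⟩ = 0.0000 and ⟨x²⟩ = 0.20449.
(Δx)² = 0.20449 − (0.0000)² = 0.20449.

0.204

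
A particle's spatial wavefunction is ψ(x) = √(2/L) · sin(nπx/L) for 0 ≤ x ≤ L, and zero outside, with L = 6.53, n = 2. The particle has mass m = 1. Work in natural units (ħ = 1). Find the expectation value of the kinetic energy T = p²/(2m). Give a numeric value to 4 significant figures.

T = −(ħ²/2m) d²/dx², so ⟨T⟩ = −(ħ²/2m) ∫ ψ*·ψ'' dx; with m = 1.
d/dx sin(nπx/L) = (nπ/L)·cos(nπx/L) and d²/dx² sin(nπx/L) = −(nπ/L)²·sin(nπx/L); on 0 ≤ x ≤ L, ∫sin²(nπx/L) dx = L/2 and ∫sin(nπx/L)·cos(nπx/L) dx = 0.
⟨T⟩ = 0.46292.

0.4629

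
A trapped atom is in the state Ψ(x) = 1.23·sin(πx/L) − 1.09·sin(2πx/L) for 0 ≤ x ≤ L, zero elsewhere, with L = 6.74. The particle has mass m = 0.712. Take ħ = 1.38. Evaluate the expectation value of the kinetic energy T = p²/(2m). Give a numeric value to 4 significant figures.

T = −(ħ²/2m) d²/dx², so ⟨T⟩ = −(ħ²/2m) ∫ Ψ*·Ψ'' dx / ∫|Ψ|² dx; with m = 0.712.
d²/dx² sin(jπx/L) = −(jπ/L)²·sin(jπx/L); on 0 ≤ x ≤ L, ∫sin²(jπx/L) dx = L/2 and ∫sin(jπx/L)·sin(lπx/L) dx = 0 for j ≠ l, so only diagonal terms survive in ∫|Ψ|² and ∫Ψ·Ψ″; ∫Ψ·Ψ′ dx = [Ψ²/2] between the walls = 0.
State is unnormalized: ∫|Ψ|² dx = 9.1024, and ∫Ψ*·(−ħ²/2m · Ψ'') dx = 6.1348, so ⟨T⟩ = 6.1348 / 9.1024.
⟨T⟩ = 0.67398.

0.6740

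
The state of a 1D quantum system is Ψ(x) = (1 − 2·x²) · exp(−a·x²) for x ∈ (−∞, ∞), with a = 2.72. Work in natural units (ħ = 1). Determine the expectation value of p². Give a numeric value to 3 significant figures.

5.95

p² Ψ = −ħ² d²Ψ/dx²; ⟨p²⟩ = −ħ² ∫ Ψ*·Ψ'' dx / ∫|Ψ|² dx.
Expand each integrand as polynomial × e^(−2ax²) and use ∫x^(2j)·e^(−2ax²) dx = (2j−1)!!/(4a)^j · √(π/(2a)), odd powers → 0; here √(π/(2a)) = 0.75993. Differentiate with the product rule, d/dx e^(−ax²) = −2ax·e^(−ax²).
State is unnormalized: ∫|Ψ|² dx = 0.55758, and ∫Ψ*·(−ħ² Ψ'') dx = 3.3159, so ⟨p²⟩ = 3.3159 / 0.55758.
⟨p²⟩ = 5.9469.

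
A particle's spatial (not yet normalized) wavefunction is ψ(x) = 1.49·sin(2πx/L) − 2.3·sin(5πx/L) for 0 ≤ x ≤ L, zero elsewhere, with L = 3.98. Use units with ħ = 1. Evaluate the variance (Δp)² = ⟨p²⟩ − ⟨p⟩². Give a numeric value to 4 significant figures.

11.71

Compute ⟨p⟩ and ⟨p²⟩ separately; (Δp)² = ⟨p²⟩ − ⟨p⟩².
d²/dx² sin(jπx/L) = −(jπ/L)²·sin(jπx/L); on 0 ≤ x ≤ L, ∫sin²(jπx/L) dx = L/2 and ∫sin(jπx/L)·sin(lπx/L) dx = 0 for j ≠ l, so only diagonal terms survive in ∫|ψ|² and ∫ψ·ψ″; ∫ψ·ψ′ dx = [ψ²/2] between the walls = 0.
Normalization: ∫|ψ|² dx = 14.945.
⟨p⟩ = 0.0000 and ⟨p²⟩ = 11.709.
(Δp)² = 11.709 − (0.0000)² = 11.709.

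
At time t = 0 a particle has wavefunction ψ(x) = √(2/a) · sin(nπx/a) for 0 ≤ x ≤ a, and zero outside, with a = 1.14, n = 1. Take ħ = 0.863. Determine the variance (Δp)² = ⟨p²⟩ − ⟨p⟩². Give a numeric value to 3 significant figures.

Compute ⟨p⟩ and ⟨p²⟩ separately; (Δp)² = ⟨p²⟩ − ⟨p⟩².
d/dx sin(nπx/a) = (nπ/a)·cos(nπx/a) and d²/dx² sin(nπx/a) = −(nπ/a)²·sin(nπx/a); on 0 ≤ x ≤ a, ∫sin²(nπx/a) dx = a/2 and ∫sin(nπx/a)·cos(nπx/a) dx = 0.
⟨p⟩ = 0.0000 and ⟨p²⟩ = 5.6560.
(Δp)² = 5.6560 − (0.0000)² = 5.6560.

5.66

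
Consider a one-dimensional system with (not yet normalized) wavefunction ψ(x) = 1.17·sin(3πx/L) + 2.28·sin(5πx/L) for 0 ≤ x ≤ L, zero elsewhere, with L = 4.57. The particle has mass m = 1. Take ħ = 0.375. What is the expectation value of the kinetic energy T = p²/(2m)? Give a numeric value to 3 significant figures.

0.720

T = −(ħ²/2m) d²/dx², so ⟨T⟩ = −(ħ²/2m) ∫ ψ*·ψ'' dx / ∫|ψ|² dx; with m = 1.
d²/dx² sin(jπx/L) = −(jπ/L)²·sin(jπx/L); on 0 ≤ x ≤ L, ∫sin²(jπx/L) dx = L/2 and ∫sin(jπx/L)·sin(lπx/L) dx = 0 for j ≠ l, so only diagonal terms survive in ∫|ψ|² and ∫ψ·ψ″; ∫ψ·ψ′ dx = [ψ²/2] between the walls = 0.
State is unnormalized: ∫|ψ|² dx = 15.006, and ∫ψ*·(−ħ²/2m · ψ'') dx = 10.803, so ⟨T⟩ = 10.803 / 15.006.
⟨T⟩ = 0.71988.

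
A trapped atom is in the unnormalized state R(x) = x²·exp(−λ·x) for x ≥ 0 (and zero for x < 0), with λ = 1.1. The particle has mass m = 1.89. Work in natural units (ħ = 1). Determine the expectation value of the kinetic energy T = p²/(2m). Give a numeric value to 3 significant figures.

0.107

T = −(ħ²/2m) d²/dx², so ⟨T⟩ = −(ħ²/2m) ∫ R*·R'' dx / ∫|R|² dx; with m = 1.89.
Differentiate x²·exp(−λ·x) with the product rule; every integrand then reduces to terms xʲ·e^(−2λx) on [0, ∞), with ∫₀^∞ xʲ·e^(−2λx) dx = j!/(2λ)^(j+1).
State is unnormalized: ∫|R|² dx = 0.46569, and ∫R*·(−ħ²/2m · R'') dx = 0.049690, so ⟨T⟩ = 0.049690 / 0.46569.
⟨T⟩ = 0.10670.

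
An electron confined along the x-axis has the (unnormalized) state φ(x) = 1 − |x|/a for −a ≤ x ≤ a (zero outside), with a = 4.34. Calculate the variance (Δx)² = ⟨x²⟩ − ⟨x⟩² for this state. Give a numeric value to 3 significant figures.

Compute ⟨x⟩ and ⟨x²⟩ separately, then (Δx)² = ⟨x²⟩ − ⟨x⟩².
φ is even, so ∫ over [−a, a] = 2∫₀ᵃ with φ = 1 − x/a there: ∫₀ᵃ (1 − x/a)² dx = a/3, ∫₀ᵃ x²(1 − x/a)² dx = a³/30, ∫₀ᵃ x⁴(1 − x/a)² dx = a⁵/105.
Normalization: ∫|φ|² dx = 2.8933.
⟨x⟩ = 0.0000 and ⟨x²⟩ = 1.8836.
(Δx)² = 1.8836 − (0.0000)² = 1.8836.

1.88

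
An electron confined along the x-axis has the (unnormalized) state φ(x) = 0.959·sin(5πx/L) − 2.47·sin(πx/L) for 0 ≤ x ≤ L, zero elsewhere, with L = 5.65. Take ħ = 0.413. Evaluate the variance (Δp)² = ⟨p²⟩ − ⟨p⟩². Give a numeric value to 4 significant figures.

Compute ⟨p⟩ and ⟨p²⟩ separately; (Δp)² = ⟨p²⟩ − ⟨p⟩².
d²/dx² sin(jπx/L) = −(jπ/L)²·sin(jπx/L); on 0 ≤ x ≤ L, ∫sin²(jπx/L) dx = L/2 and ∫sin(jπx/L)·sin(lπx/L) dx = 0 for j ≠ l, so only diagonal terms survive in ∫|φ|² and ∫φ·φ″; ∫φ·φ′ dx = [φ²/2] between the walls = 0.
Normalization: ∫|φ|² dx = 19.833.
⟨p⟩ = 0.0000 and ⟨p²⟩ = 0.21853.
(Δp)² = 0.21853 − (0.0000)² = 0.21853.

0.2185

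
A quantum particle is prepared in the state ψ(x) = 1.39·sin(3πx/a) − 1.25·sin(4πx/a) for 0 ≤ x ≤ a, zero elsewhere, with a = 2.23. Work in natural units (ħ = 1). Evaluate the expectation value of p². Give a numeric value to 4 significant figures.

24.07

p² ψ = −ħ² d²ψ/dx²; ⟨p²⟩ = −ħ² ∫ ψ*·ψ'' dx / ∫|ψ|² dx.
d²/dx² sin(jπx/a) = −(jπ/a)²·sin(jπx/a); on 0 ≤ x ≤ a, ∫sin²(jπx/a) dx = a/2 and ∫sin(jπx/a)·sin(lπx/a) dx = 0 for j ≠ l, so only diagonal terms survive in ∫|ψ|² and ∫ψ·ψ″; ∫ψ·ψ′ dx = [ψ²/2] between the walls = 0.
State is unnormalized: ∫|ψ|² dx = 3.8965, and ∫ψ*·(−ħ² ψ'') dx = 93.803, so ⟨p²⟩ = 93.803 / 3.8965.
⟨p²⟩ = 24.074.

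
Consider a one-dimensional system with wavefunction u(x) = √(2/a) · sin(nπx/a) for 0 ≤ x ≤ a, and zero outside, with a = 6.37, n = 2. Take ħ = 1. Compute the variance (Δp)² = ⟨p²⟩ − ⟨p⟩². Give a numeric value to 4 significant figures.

Compute ⟨p⟩ and ⟨p²⟩ separately; (Δp)² = ⟨p²⟩ − ⟨p⟩².
d/dx sin(nπx/a) = (nπ/a)·cos(nπx/a) and d²/dx² sin(nπx/a) = −(nπ/a)²·sin(nπx/a); on 0 ≤ x ≤ a, ∫sin²(nπx/a) dx = a/2 and ∫sin(nπx/a)·cos(nπx/a) dx = 0.
⟨p⟩ = 0.0000 and ⟨p²⟩ = 0.97293.
(Δp)² = 0.97293 − (0.0000)² = 0.97293.

0.9729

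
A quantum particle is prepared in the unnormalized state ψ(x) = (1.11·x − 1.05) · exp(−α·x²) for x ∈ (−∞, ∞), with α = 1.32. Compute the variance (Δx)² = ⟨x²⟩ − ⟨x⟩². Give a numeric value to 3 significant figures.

0.146

Compute ⟨x⟩ and ⟨x²⟩ separately, then (Δx)² = ⟨x²⟩ − ⟨x⟩².
Expand each integrand as polynomial × e^(−2αx²) and use ∫x^(2j)·e^(−2αx²) dx = (2j−1)!!/(4α)^j · √(π/(2α)), odd powers → 0; here √(π/(2α)) = 1.0909.
Normalization: ∫|ψ|² dx = 1.4572.
⟨x⟩ = -0.33048 and ⟨x²⟩ = 0.25556.
(Δx)² = 0.25556 − (-0.33048)² = 0.14634.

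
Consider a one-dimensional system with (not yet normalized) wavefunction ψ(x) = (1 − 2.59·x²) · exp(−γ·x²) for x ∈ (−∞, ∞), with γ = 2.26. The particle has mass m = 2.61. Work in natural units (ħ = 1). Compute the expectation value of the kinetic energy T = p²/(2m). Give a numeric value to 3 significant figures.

T = −(ħ²/2m) d²/dx², so ⟨T⟩ = −(ħ²/2m) ∫ ψ*·ψ'' dx / ∫|ψ|² dx; with m = 2.61.
Expand each integrand as polynomial × e^(−2γx²) and use ∫x^(2j)·e^(−2γx²) dx = (2j−1)!!/(4γ)^j · √(π/(2γ)), odd powers → 0; here √(π/(2γ)) = 0.83369. Differentiate with the product rule, d/dx e^(−γx²) = −2γx·e^(−γx²).
State is unnormalized: ∫|ψ|² dx = 0.56128, and ∫ψ*·(−ħ²/2m · ψ'') dx = 0.77517, so ⟨T⟩ = 0.77517 / 0.56128.
⟨T⟩ = 1.3811.

1.38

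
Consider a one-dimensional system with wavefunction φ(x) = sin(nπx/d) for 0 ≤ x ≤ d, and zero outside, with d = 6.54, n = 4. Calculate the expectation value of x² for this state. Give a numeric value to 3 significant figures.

⟨x²⟩ = ∫ x²·|φ|² dx / ∫|φ|² dx (integrals over the domain).
With sin²θ = (1 − cos2θ)/2 on 0 ≤ x ≤ d: ∫sin²(nπx/d) dx = d/2, ∫x·sin²(nπx/d) dx = d²/4, ∫x²·sin²(nπx/d) dx = d³·(1/6 − 1/(4n²π²)); higher powers xᵏ the same way, integrating xᵏ·cos(2nπx/d) by parts.
State is unnormalized: ∫|φ|² dx = 3.2700, and ∫φ*·x²·φ dx = 46.178, so ⟨x²⟩ = 46.178 / 3.2700.
⟨x²⟩ = 14.122.

14.1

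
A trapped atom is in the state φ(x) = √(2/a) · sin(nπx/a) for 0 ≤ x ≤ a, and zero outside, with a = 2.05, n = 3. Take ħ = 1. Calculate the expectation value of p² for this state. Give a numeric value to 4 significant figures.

p² φ = −ħ² d²φ/dx²; ⟨p²⟩ = −ħ² ∫ φ*·φ'' dx.
d/dx sin(nπx/a) = (nπ/a)·cos(nπx/a) and d²/dx² sin(nπx/a) = −(nπ/a)²·sin(nπx/a); on 0 ≤ x ≤ a, ∫sin²(nπx/a) dx = a/2 and ∫sin(nπx/a)·cos(nπx/a) dx = 0.
⟨p²⟩ = 21.137.

21.14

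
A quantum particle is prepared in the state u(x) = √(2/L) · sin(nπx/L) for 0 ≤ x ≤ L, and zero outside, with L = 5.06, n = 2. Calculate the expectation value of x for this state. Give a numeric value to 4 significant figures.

⟨x⟩ = ∫ x·|u|² dx (integrals over the domain).
With sin²θ = (1 − cos2θ)/2 on 0 ≤ x ≤ L: ∫sin²(nπx/L) dx = L/2, ∫x·sin²(nπx/L) dx = L²/4, ∫x²·sin²(nπx/L) dx = L³·(1/6 − 1/(4n²π²)); higher powers xᵏ the same way, integrating xᵏ·cos(2nπx/L) by parts.
⟨x⟩ = 2.5300.

2.530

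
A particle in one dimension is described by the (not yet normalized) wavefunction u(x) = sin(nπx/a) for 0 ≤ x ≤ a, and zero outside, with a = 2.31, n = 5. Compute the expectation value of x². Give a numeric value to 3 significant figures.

⟨x²⟩ = ∫ x²·|u|² dx / ∫|u|² dx (integrals over the domain).
With sin²θ = (1 − cos2θ)/2 on 0 ≤ x ≤ a: ∫sin²(nπx/a) dx = a/2, ∫x·sin²(nπx/a) dx = a²/4, ∫x²·sin²(nπx/a) dx = a³·(1/6 − 1/(4n²π²)); higher powers xᵏ the same way, integrating xᵏ·cos(2nπx/a) by parts.
State is unnormalized: ∫|u|² dx = 1.1550, and ∫u*·x²·u dx = 2.0419, so ⟨x²⟩ = 2.0419 / 1.1550.
⟨x²⟩ = 1.7679.

1.77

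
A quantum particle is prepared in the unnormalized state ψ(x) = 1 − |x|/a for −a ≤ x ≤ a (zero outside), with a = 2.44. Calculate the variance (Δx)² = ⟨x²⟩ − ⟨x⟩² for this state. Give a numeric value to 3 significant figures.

Compute ⟨x⟩ and ⟨x²⟩ separately, then (Δx)² = ⟨x²⟩ − ⟨x⟩².
ψ is even, so ∫ over [−a, a] = 2∫₀ᵃ with ψ = 1 − x/a there: ∫₀ᵃ (1 − x/a)² dx = a/3, ∫₀ᵃ x²(1 − x/a)² dx = a³/30, ∫₀ᵃ x⁴(1 − x/a)² dx = a⁵/105.
Normalization: ∫|ψ|² dx = 1.6267.
⟨x⟩ = 0.0000 and ⟨x²⟩ = 0.59536.
(Δx)² = 0.59536 − (0.0000)² = 0.59536.

0.595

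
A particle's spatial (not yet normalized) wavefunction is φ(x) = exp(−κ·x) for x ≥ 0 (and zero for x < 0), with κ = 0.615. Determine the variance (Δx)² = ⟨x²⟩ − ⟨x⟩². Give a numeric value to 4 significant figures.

0.6610

Compute ⟨x⟩ and ⟨x²⟩ separately, then (Δx)² = ⟨x²⟩ − ⟨x⟩².
Every integrand reduces to terms xʲ·e^(−2κx) on [0, ∞); use ∫₀^∞ xʲ·e^(−2κx) dx = j!/(2κ)^(j+1).
Normalization: ∫|φ|² dx = 0.81301.
⟨x⟩ = 0.81301 and ⟨x²⟩ = 1.3220.
(Δx)² = 1.3220 − (0.81301)² = 0.66098.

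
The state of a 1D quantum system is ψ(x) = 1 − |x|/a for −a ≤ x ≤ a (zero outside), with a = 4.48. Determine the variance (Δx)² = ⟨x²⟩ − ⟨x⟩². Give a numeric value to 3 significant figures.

2.01

Compute ⟨x⟩ and ⟨x²⟩ separately, then (Δx)² = ⟨x²⟩ − ⟨x⟩².
ψ is even, so ∫ over [−a, a] = 2∫₀ᵃ with ψ = 1 − x/a there: ∫₀ᵃ (1 − x/a)² dx = a/3, ∫₀ᵃ x²(1 − x/a)² dx = a³/30, ∫₀ᵃ x⁴(1 − x/a)² dx = a⁵/105.
Normalization: ∫|ψ|² dx = 2.9867.
⟨x⟩ = 0.0000 and ⟨x²⟩ = 2.0070.
(Δx)² = 2.0070 − (0.0000)² = 2.0070.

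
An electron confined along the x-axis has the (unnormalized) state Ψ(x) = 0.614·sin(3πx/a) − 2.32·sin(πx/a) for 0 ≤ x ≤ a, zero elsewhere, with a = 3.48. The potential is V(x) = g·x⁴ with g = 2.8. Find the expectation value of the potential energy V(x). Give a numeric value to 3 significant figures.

36.4

⟨V⟩ = ∫ V(x)·|Ψ|² dx / ∫|Ψ|² dx.
On 0 ≤ x ≤ a (j ≠ l): ∫sin²(jπx/a) dx = a/2, ∫sin(jπx/a)·sin(lπx/a) dx = 0; diagonal moments ∫x·sin²(jπx/a) dx = a²/4, ∫x²·sin²(jπx/a) dx = a³·(1/6 − 1/(4j²π²)); cross terms ∫x·sin(jπx/a)·sin(lπx/a) dx = 0 for j + l even and −4jla²/(π²(j² − l²)²) for j + l odd, ∫x²·sin(jπx/a)·sin(lπx/a) dx = (−1)^(j+l)·4jla³/(π²(j² − l²)²); higher powers the same way via product-to-sum and parts.
State is unnormalized: ∫|Ψ|² dx = 10.021, and ∫Ψ*·V(x)·Ψ dx = 364.32, so ⟨V⟩ = 364.32 / 10.021.
⟨V⟩ = 36.355.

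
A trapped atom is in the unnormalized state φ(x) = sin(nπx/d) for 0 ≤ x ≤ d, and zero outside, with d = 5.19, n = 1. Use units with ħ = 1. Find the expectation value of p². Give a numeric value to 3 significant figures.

0.366

p² φ = −ħ² d²φ/dx²; ⟨p²⟩ = −ħ² ∫ φ*·φ'' dx / ∫|φ|² dx.
d/dx sin(nπx/d) = (nπ/d)·cos(nπx/d) and d²/dx² sin(nπx/d) = −(nπ/d)²·sin(nπx/d); on 0 ≤ x ≤ d, ∫sin²(nπx/d) dx = d/2 and ∫sin(nπx/d)·cos(nπx/d) dx = 0.
State is unnormalized: ∫|φ|² dx = 2.5950, and ∫φ*·(−ħ² φ'') dx = 0.95083, so ⟨p²⟩ = 0.95083 / 2.5950.
⟨p²⟩ = 0.36641.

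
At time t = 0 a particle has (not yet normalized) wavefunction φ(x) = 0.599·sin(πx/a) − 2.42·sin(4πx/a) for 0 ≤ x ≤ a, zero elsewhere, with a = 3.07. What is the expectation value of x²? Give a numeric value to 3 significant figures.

⟨x²⟩ = ∫ x²·|φ|² dx / ∫|φ|² dx (integrals over the domain).
On 0 ≤ x ≤ a (j ≠ l): ∫sin²(jπx/a) dx = a/2, ∫sin(jπx/a)·sin(lπx/a) dx = 0; diagonal moments ∫x·sin²(jπx/a) dx = a²/4, ∫x²·sin²(jπx/a) dx = a³·(1/6 − 1/(4j²π²)); cross terms ∫x·sin(jπx/a)·sin(lπx/a) dx = 0 for j + l even and −4jla²/(π²(j² − l²)²) for j + l odd, ∫x²·sin(jπx/a)·sin(lπx/a) dx = (−1)^(j+l)·4jla³/(π²(j² − l²)²); higher powers the same way via product-to-sum and parts.
State is unnormalized: ∫|φ|² dx = 9.5403, and ∫φ*·x²·φ dx = 30.045, so ⟨x²⟩ = 30.045 / 9.5403.
⟨x²⟩ = 3.1493.

3.15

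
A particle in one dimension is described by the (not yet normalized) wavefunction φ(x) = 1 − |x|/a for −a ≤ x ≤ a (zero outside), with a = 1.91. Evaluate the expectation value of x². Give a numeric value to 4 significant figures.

⟨x²⟩ = ∫ x²·|φ|² dx / ∫|φ|² dx (integrals over the domain).
φ is even, so ∫ over [−a, a] = 2∫₀ᵃ with φ = 1 − x/a there: ∫₀ᵃ (1 − x/a)² dx = a/3, ∫₀ᵃ x²(1 − x/a)² dx = a³/30, ∫₀ᵃ x⁴(1 − x/a)² dx = a⁵/105.
State is unnormalized: ∫|φ|² dx = 1.2733, and ∫φ*·x²·φ dx = 0.46452, so ⟨x²⟩ = 0.46452 / 1.2733.
⟨x²⟩ = 0.36481.

0.3648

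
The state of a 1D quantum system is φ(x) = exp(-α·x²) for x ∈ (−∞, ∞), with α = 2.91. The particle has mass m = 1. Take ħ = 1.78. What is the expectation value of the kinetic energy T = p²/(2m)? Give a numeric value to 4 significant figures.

T = −(ħ²/2m) d²/dx², so ⟨T⟩ = −(ħ²/2m) ∫ φ*·φ'' dx / ∫|φ|² dx; with m = 1.
Gaussian moments: ∫x^(2j)·e^(−2αx²) dx = (2j−1)!!/(4α)^j · √(π/(2α)), odd powers integrate to 0; here √(π/(2α)) = 0.73471. Derivatives: d/dx e^(−αx²) = −2αx·e^(−αx²), d²/dx² e^(−αx²) = (4α²x² − 2α)·e^(−αx²).
State is unnormalized: ∫|φ|² dx = 0.73471, and ∫φ*·(−ħ²/2m · φ'') dx = 3.3870, so ⟨T⟩ = 3.3870 / 0.73471.
⟨T⟩ = 4.6100.

4.610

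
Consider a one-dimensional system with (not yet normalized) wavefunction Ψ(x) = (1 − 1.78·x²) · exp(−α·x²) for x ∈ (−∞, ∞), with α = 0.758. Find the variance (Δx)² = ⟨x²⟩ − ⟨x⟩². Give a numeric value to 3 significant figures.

1.02

Compute ⟨x⟩ and ⟨x²⟩ separately, then (Δx)² = ⟨x²⟩ − ⟨x⟩².
Expand each integrand as polynomial × e^(−2αx²) and use ∫x^(2j)·e^(−2αx²) dx = (2j−1)!!/(4α)^j · √(π/(2α)), odd powers → 0; here √(π/(2α)) = 1.4395.
Normalization: ∫|Ψ|² dx = 1.2377.
⟨x⟩ = 0.0000 and ⟨x²⟩ = 1.0155.
(Δx)² = 1.0155 − (0.0000)² = 1.0155.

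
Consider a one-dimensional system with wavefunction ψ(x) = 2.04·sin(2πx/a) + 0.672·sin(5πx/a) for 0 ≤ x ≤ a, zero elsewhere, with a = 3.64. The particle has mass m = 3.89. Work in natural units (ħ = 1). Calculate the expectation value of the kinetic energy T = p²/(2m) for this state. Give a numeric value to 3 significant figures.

0.580

T = −(ħ²/2m) d²/dx², so ⟨T⟩ = −(ħ²/2m) ∫ ψ*·ψ'' dx / ∫|ψ|² dx; with m = 3.89.
d²/dx² sin(jπx/a) = −(jπ/a)²·sin(jπx/a); on 0 ≤ x ≤ a, ∫sin²(jπx/a) dx = a/2 and ∫sin(jπx/a)·sin(lπx/a) dx = 0 for j ≠ l, so only diagonal terms survive in ∫|ψ|² and ∫ψ·ψ″; ∫ψ·ψ′ dx = [ψ²/2] between the walls = 0.
State is unnormalized: ∫|ψ|² dx = 8.3960, and ∫ψ*·(−ħ²/2m · ψ'') dx = 4.8680, so ⟨T⟩ = 4.8680 / 8.3960.
⟨T⟩ = 0.57980.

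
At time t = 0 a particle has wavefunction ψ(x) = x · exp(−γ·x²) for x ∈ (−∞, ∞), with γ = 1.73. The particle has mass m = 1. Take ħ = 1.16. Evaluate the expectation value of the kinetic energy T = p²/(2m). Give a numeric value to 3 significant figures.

T = −(ħ²/2m) d²/dx², so ⟨T⟩ = −(ħ²/2m) ∫ ψ*·ψ'' dx / ∫|ψ|² dx; with m = 1.
Expand each integrand as polynomial × e^(−2γx²) and use ∫x^(2j)·e^(−2γx²) dx = (2j−1)!!/(4γ)^j · √(π/(2γ)), odd powers → 0; here √(π/(2γ)) = 0.95288. Differentiate with the product rule, d/dx e^(−γx²) = −2γx·e^(−γx²).
State is unnormalized: ∫|ψ|² dx = 0.13770, and ∫ψ*·(−ħ²/2m · ψ'') dx = 0.48082, so ⟨T⟩ = 0.48082 / 0.13770.
⟨T⟩ = 3.4918.

3.49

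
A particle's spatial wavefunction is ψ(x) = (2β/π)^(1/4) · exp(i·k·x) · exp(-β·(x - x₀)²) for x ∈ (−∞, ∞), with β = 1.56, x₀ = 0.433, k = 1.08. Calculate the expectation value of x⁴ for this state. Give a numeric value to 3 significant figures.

⟨x⁴⟩ = ∫ x⁴·|ψ|² dx (integrals over the domain).
Gaussian moments (u = x − x₀): ∫u^(2j)·e^(−2βu²) du = (2j−1)!!/(4β)^j · √(π/(2β)), odd powers integrate to 0; here √(π/(2β)) = 1.0035.
⟨x⁴⟩ = 0.29248.

0.292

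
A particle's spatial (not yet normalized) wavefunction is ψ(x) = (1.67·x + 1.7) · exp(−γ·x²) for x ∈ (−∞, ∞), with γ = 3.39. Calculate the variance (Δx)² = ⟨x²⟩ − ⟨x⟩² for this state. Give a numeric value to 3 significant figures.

Compute ⟨x⟩ and ⟨x²⟩ separately, then (Δx)² = ⟨x²⟩ − ⟨x⟩².
Expand each integrand as polynomial × e^(−2γx²) and use ∫x^(2j)·e^(−2γx²) dx = (2j−1)!!/(4γ)^j · √(π/(2γ)), odd powers → 0; here √(π/(2γ)) = 0.68071.
Normalization: ∫|ψ|² dx = 2.1072.
⟨x⟩ = 0.13526 and ⟨x²⟩ = 0.083545.
(Δx)² = 0.083545 − (0.13526)² = 0.065249.

0.0652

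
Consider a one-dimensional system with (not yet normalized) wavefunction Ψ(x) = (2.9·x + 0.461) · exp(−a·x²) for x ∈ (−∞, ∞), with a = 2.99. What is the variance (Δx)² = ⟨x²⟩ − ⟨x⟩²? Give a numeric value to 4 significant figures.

Compute ⟨x⟩ and ⟨x²⟩ separately, then (Δx)² = ⟨x²⟩ − ⟨x⟩².
Expand each integrand as polynomial × e^(−2ax²) and use ∫x^(2j)·e^(−2ax²) dx = (2j−1)!!/(4a)^j · √(π/(2a)), odd powers → 0; here √(π/(2a)) = 0.72481.
Normalization: ∫|Ψ|² dx = 0.66371.
⟨x⟩ = 0.24414 and ⟨x²⟩ = 0.21203.
(Δx)² = 0.21203 − (0.24414)² = 0.15242.

0.1524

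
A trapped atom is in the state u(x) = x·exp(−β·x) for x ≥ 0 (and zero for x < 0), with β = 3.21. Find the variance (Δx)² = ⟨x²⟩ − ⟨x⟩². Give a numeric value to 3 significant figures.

Compute ⟨x⟩ and ⟨x²⟩ separately, then (Δx)² = ⟨x²⟩ − ⟨x⟩².
Every integrand reduces to terms xʲ·e^(−2βx) on [0, ∞); use ∫₀^∞ xʲ·e^(−2βx) dx = j!/(2β)^(j+1).
Normalization: ∫|u|² dx = 0.0075583.
⟨x⟩ = 0.46729 and ⟨x²⟩ = 0.29115.
(Δx)² = 0.29115 − (0.46729)² = 0.072787.

0.0728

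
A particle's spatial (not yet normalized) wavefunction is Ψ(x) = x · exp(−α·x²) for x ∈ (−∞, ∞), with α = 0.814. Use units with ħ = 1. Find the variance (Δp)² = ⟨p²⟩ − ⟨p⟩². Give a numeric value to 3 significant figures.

Compute ⟨p⟩ and ⟨p²⟩ separately; (Δp)² = ⟨p²⟩ − ⟨p⟩².
Expand each integrand as polynomial × e^(−2αx²) and use ∫x^(2j)·e^(−2αx²) dx = (2j−1)!!/(4α)^j · √(π/(2α)), odd powers → 0; here √(π/(2α)) = 1.3891. Differentiate with the product rule, d/dx e^(−αx²) = −2αx·e^(−αx²).
Normalization: ∫|Ψ|² dx = 0.42664.
⟨p⟩ = 0.0000 and ⟨p²⟩ = 2.4420.
(Δp)² = 2.4420 − (0.0000)² = 2.4420.

2.44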